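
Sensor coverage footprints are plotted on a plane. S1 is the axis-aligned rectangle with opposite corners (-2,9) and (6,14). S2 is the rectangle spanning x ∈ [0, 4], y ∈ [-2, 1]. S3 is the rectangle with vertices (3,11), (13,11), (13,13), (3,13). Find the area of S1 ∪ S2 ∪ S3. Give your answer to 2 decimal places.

66.00

By inclusion–exclusion:
Individual areas: |S1| = 40, |S2| = 12, |S3| = 20.
|S1∩S2| = 0 (no overlap).
|S1∩S3|: x∈[3,6], y∈[11,13] → 3·2 = 6.
|S2∩S3| = 0 (no overlap).
|S1∩S2∩S3| = 0.
|S1 ∪ S2 ∪ S3| = 72 − 6 + 0 = 66.00.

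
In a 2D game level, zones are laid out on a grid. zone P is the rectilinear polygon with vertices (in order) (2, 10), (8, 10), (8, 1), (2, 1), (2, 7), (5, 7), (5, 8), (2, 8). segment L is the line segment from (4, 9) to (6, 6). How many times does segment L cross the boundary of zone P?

The segment meets the boundary at (5,7.5), (4.667,8).

2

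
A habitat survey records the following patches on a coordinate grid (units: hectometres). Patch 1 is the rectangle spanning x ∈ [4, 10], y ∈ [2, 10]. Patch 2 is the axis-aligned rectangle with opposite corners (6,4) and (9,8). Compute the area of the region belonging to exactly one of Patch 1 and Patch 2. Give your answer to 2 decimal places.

|Patch 1∩Patch 2|: x∈[6,9], y∈[4,8] → 3·4 = 12.
|Patch 1 △ Patch 2| = |Patch 1| + |Patch 2| − 2·|Patch 1∩Patch 2| = 48 + 12 − 24 = 36.00.

36.00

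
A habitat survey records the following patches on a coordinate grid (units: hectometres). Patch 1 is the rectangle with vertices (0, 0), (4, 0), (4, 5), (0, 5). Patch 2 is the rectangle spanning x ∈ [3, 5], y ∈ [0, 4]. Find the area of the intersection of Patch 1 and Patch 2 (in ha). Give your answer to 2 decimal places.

4.00

|Patch 1∩Patch 2|: x∈[3,4], y∈[0,4] → 1·4 = 4.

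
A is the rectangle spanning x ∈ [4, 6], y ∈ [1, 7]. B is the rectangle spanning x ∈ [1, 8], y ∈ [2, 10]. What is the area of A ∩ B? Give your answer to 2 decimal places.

|A∩B|: x∈[4,6], y∈[2,7] → 2·5 = 10.

10.00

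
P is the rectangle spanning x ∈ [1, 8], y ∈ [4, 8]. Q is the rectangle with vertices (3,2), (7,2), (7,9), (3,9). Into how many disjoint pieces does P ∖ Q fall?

P ∖ Q splits into 2 disjoint pieces (area 4, area 8).

2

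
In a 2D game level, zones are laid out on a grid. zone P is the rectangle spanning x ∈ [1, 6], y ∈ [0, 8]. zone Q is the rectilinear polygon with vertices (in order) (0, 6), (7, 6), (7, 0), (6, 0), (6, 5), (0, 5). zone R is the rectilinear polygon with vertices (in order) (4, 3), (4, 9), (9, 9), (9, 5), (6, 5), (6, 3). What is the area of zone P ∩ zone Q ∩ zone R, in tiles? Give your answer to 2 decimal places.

2.00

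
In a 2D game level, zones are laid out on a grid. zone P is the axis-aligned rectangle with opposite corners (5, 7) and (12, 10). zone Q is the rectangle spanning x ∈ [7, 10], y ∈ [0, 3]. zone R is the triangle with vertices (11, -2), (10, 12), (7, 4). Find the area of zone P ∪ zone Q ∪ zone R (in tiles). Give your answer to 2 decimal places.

46.31

By inclusion–exclusion:
Individual areas: |zone P| = 21, |zone Q| = 9, |zone R| = 25.
|zone P∩zone Q| = 0 (no overlap).
|zone P∩zone R| = 4.6875.
|zone Q∩zone R| = 4.
|zone P∩zone Q∩zone R| = 0.
|zone P ∪ zone Q ∪ zone R| = 55 − 8.6875 + 0 = 46.31.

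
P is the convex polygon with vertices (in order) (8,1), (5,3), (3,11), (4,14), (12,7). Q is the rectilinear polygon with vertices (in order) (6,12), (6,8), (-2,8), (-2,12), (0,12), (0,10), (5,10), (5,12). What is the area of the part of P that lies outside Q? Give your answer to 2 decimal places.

|P| = 60.5, |P∩Q| = 7.
|P ∖ Q| = |P| − |P∩Q| = 60.5 − 7 = 53.50.

53.50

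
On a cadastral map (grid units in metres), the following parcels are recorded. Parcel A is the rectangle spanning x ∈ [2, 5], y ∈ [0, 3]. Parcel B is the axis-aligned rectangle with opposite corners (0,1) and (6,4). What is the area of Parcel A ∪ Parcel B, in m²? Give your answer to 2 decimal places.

21.00

By inclusion–exclusion:
Individual areas: |Parcel A| = 9, |Parcel B| = 18.
|Parcel A∩Parcel B|: x∈[2,5], y∈[1,3] → 3·2 = 6.
|Parcel A ∪ Parcel B| = 27 − 6 = 21.00.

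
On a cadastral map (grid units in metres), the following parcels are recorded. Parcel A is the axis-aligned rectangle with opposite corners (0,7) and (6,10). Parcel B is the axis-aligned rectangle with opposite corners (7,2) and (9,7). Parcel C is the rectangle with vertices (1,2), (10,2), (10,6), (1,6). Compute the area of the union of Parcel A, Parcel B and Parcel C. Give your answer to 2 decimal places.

By inclusion–exclusion:
Individual areas: |Parcel A| = 18, |Parcel B| = 10, |Parcel C| = 36.
|Parcel A∩Parcel B| = 0 (no overlap).
|Parcel A∩Parcel C| = 0 (no overlap).
|Parcel B∩Parcel C|: x∈[7,9], y∈[2,6] → 2·4 = 8.
|Parcel A∩Parcel B∩Parcel C| = 0.
|Parcel A ∪ Parcel B ∪ Parcel C| = 64 − 8 + 0 = 56.00.

56.00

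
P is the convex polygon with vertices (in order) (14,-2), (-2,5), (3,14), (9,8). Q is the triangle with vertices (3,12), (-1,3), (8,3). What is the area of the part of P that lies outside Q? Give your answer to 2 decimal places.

66.34

|P| = 104.5, |P∩Q| = 38.164.
|P ∖ Q| = |P| − |P∩Q| = 104.5 − 38.164 = 66.34.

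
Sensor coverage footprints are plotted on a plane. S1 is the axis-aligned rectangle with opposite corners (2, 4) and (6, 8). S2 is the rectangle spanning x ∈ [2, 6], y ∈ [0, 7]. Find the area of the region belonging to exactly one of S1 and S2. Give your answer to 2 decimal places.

20.00

|S1∩S2|: x∈[2,6], y∈[4,7] → 4·3 = 12.
|S1 △ S2| = |S1| + |S2| − 2·|S1∩S2| = 16 + 28 − 24 = 20.00.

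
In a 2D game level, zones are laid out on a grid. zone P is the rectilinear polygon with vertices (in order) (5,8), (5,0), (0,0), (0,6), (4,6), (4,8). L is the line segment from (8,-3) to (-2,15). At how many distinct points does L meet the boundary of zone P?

The segment meets the boundary at (3,6), (5,2.4).

2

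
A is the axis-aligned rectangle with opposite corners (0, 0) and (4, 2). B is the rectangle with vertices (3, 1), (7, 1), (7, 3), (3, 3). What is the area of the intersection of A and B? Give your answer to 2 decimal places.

|A∩B|: x∈[3,4], y∈[1,2] → 1·1 = 1.

1.00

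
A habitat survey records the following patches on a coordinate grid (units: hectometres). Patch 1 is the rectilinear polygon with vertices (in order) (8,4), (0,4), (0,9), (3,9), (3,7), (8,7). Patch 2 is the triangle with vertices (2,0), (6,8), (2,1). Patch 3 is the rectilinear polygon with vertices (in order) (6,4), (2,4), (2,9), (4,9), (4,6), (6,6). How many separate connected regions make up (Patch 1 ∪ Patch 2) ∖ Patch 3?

(Patch 1 ∪ Patch 2) ∖ Patch 3 splits into 3 disjoint pieces (area 1.4286, area 10, area 8.0357).

3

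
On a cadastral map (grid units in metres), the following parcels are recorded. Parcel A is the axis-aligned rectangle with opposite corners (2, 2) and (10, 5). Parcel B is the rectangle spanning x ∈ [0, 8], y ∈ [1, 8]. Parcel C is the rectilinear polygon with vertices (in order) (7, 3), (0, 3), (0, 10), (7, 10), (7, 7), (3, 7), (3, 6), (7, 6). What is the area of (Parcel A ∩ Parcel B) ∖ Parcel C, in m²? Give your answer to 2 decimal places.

|Parcel A ∩ Parcel B| = 18.
|(Parcel A ∩ Parcel B) ∩ Parcel C| = 10.
|(Parcel A ∩ Parcel B) ∖ Parcel C| = 18 − 10 = 8.00.

8.00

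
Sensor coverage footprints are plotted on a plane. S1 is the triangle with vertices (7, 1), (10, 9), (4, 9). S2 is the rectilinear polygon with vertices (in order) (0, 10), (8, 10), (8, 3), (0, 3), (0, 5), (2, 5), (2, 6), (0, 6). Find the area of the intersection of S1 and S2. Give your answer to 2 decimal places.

The intersection is the polygon with vertices (7.75,3), (6.25,3), (4,9), (8,9), (8,3.667).
By the shoelace formula its area is 17.17.

17.17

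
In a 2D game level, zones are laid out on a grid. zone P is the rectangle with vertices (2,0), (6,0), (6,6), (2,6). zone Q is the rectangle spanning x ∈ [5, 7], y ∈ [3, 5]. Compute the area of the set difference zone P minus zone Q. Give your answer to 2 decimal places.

22.00

|zone P∩zone Q|: x∈[5,6], y∈[3,5] → 1·2 = 2.
|zone P| = 24.
|zone P ∖ zone Q| = |zone P| − |zone P∩zone Q| = 24 − 2 = 22.00.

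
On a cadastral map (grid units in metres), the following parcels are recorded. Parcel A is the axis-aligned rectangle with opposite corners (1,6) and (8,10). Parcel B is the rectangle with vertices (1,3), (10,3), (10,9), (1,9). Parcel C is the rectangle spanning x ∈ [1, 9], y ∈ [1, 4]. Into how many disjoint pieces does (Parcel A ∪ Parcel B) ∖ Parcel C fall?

(Parcel A ∪ Parcel B) ∖ Parcel C is a single connected region.

1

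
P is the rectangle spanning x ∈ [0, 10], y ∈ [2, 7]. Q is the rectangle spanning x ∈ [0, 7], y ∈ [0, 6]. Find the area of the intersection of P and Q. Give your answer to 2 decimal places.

|P∩Q|: x∈[0,7], y∈[2,6] → 7·4 = 28.

28.00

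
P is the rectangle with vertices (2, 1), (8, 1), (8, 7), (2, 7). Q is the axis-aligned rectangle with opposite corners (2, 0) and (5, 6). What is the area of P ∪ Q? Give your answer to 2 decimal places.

By inclusion–exclusion:
Individual areas: |P| = 36, |Q| = 18.
|P∩Q|: x∈[2,5], y∈[1,6] → 3·5 = 15.
|P ∪ Q| = 54 − 15 = 39.00.

39.00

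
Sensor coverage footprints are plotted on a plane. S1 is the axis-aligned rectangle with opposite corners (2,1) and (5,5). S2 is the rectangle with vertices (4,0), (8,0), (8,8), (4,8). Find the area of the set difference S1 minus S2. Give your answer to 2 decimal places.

8.00

|S1∩S2|: x∈[4,5], y∈[1,5] → 1·4 = 4.
|S1| = 12.
|S1 ∖ S2| = |S1| − |S1∩S2| = 12 − 4 = 8.00.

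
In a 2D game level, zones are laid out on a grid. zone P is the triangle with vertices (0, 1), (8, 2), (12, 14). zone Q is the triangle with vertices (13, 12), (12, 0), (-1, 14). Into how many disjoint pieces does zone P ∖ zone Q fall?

zone P ∖ zone Q splits into 2 disjoint pieces (area 24.6728, area 0.8577).

2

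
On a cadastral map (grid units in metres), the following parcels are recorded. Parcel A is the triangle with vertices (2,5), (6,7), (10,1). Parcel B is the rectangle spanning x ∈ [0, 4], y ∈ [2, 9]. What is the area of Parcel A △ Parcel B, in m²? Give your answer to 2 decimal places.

|Parcel A| = 16, |Parcel B| = 28, |Parcel A∩Parcel B| = 2.
|Parcel A △ Parcel B| = |Parcel A| + |Parcel B| − 2·|Parcel A∩Parcel B| = 16 + 28 − 4 = 40.00.

40.00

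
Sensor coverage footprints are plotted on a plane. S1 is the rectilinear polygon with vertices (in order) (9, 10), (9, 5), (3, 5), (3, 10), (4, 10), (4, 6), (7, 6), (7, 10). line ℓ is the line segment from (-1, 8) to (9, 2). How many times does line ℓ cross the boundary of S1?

2

The segment meets the boundary at (4,5), (3,5.6).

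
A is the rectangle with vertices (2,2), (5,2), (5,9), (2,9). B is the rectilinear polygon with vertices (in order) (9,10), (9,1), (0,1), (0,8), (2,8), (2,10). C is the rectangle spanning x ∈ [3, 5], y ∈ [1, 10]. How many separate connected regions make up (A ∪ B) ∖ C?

(A ∪ B) ∖ C splits into 2 disjoint pieces (area 23, area 36).

2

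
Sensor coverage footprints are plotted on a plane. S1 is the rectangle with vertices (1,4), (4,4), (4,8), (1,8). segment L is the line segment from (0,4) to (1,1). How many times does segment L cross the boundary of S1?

0

The segment lies entirely outside S1 and never meets its boundary.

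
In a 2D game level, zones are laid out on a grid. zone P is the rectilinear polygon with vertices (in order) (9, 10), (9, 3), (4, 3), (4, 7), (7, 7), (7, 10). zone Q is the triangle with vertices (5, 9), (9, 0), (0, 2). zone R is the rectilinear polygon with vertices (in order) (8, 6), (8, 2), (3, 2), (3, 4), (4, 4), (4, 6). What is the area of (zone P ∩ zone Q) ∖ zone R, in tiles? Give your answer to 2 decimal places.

2.11

|zone P ∩ zone Q| = 11.1111.
|(zone P ∩ zone Q) ∩ zone R| = 9.
|(zone P ∩ zone Q) ∖ zone R| = 11.1111 − 9 = 2.11.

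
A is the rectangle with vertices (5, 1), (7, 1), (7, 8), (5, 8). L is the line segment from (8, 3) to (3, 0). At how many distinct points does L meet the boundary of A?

The segment meets the boundary at (5,1.2), (7,2.4).

2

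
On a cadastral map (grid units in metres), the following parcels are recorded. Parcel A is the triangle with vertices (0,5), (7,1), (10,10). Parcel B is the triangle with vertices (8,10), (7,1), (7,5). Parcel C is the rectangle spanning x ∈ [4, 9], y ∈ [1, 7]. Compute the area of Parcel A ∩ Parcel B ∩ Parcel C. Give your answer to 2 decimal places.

The intersection is the polygon with vertices (7,1), (7,5), (7.4,7), (7.667,7).
By the shoelace formula its area is 1.60.

1.60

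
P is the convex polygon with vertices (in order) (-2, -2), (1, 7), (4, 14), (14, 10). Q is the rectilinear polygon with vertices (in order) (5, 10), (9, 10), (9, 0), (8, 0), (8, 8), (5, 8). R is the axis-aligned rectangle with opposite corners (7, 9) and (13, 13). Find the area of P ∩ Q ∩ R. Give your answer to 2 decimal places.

The intersection is the polygon with vertices (9,10), (9,9), (7,9), (7,10).
By the shoelace formula its area is 2.00.

2.00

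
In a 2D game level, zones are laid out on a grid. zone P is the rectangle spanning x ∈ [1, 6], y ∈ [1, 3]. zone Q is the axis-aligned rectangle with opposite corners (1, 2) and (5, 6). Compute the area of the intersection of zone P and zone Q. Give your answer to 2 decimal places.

4.00

|zone P∩zone Q|: x∈[1,5], y∈[2,3] → 4·1 = 4.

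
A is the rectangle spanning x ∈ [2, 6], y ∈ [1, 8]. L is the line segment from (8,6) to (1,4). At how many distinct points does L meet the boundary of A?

2

The segment meets the boundary at (2,4.286), (6,5.429).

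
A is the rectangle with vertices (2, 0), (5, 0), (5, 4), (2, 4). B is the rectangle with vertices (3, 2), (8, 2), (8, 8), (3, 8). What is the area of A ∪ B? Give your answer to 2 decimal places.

By inclusion–exclusion:
Individual areas: |A| = 12, |B| = 30.
|A∩B|: x∈[3,5], y∈[2,4] → 2·2 = 4.
|A ∪ B| = 42 − 4 = 38.00.

38.00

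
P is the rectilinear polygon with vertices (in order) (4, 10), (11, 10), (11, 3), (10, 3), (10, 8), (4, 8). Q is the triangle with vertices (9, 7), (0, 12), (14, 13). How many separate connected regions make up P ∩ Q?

1

P ∩ Q is a single connected region.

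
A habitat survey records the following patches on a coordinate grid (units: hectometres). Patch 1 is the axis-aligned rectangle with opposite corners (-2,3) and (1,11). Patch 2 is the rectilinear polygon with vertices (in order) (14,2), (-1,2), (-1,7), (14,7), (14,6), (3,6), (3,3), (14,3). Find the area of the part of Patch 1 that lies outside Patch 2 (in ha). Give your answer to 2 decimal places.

16.00

|Patch 1| = 24, |Patch 1∩Patch 2| = 8.
|Patch 1 ∖ Patch 2| = |Patch 1| − |Patch 1∩Patch 2| = 24 − 8 = 16.00.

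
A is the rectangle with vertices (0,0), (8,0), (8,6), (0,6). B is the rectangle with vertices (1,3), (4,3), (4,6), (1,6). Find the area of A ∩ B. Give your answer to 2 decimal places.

9.00

|A∩B|: x∈[1,4], y∈[3,6] → 3·3 = 9.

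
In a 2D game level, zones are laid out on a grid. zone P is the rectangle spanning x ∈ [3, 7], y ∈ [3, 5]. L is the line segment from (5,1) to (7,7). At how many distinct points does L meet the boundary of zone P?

The segment meets the boundary at (6.333,5), (5.667,3).

2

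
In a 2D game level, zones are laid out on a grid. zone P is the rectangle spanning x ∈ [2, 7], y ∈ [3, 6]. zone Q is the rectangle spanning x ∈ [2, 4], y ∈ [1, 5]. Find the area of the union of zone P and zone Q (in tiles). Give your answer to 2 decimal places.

19.00

By inclusion–exclusion:
Individual areas: |zone P| = 15, |zone Q| = 8.
|zone P∩zone Q|: x∈[2,4], y∈[3,5] → 2·2 = 4.
|zone P ∪ zone Q| = 23 − 4 = 19.00.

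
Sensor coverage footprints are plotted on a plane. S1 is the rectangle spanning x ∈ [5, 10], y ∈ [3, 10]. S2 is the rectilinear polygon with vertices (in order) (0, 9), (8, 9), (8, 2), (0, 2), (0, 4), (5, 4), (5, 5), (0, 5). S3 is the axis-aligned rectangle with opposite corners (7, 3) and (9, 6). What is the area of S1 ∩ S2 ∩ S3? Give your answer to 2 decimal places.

The intersection is the polygon with vertices (8,3), (7,3), (7,6), (8,6).
By the shoelace formula its area is 3.00.

3.00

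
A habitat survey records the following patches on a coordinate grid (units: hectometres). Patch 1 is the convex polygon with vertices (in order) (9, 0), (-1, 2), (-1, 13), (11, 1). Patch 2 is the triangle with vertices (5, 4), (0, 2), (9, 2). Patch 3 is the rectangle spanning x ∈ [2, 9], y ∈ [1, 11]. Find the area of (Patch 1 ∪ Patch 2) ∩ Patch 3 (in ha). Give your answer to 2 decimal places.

The region (Patch 1 ∪ Patch 2) ∩ Patch 3 is the polygon with vertices (9,3), (9,1), (4,1), (2,1.4), (2,10).
By the shoelace formula its area is 38.10.

38.10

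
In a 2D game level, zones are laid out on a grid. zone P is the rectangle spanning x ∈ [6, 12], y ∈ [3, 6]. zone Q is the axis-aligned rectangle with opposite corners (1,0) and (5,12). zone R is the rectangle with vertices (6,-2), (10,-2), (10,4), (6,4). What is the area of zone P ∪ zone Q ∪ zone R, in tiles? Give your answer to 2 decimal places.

By inclusion–exclusion:
Individual areas: |zone P| = 18, |zone Q| = 48, |zone R| = 24.
|zone P∩zone Q| = 0 (no overlap).
|zone P∩zone R|: x∈[6,10], y∈[3,4] → 4·1 = 4.
|zone Q∩zone R| = 0 (no overlap).
|zone P∩zone Q∩zone R| = 0.
|zone P ∪ zone Q ∪ zone R| = 90 − 4 + 0 = 86.00.

86.00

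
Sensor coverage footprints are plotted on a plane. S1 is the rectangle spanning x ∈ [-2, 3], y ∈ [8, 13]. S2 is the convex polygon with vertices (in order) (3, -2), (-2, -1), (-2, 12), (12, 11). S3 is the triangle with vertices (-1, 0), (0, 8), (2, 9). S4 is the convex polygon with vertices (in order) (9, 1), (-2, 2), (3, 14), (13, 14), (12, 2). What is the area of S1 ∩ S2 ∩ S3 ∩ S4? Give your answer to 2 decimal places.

The intersection is the polygon with vertices (2,9), (1.667,8), (0.5,8), (0.632,8.316).
By the shoelace formula its area is 0.75.

0.75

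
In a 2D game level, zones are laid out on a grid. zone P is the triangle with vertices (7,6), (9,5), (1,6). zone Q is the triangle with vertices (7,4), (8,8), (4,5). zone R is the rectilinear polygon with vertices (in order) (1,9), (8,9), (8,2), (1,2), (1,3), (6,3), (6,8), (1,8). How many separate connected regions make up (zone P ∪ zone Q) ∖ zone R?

2

(zone P ∪ zone Q) ∖ zone R splits into 2 disjoint pieces (area 0.1875, area 3.1726).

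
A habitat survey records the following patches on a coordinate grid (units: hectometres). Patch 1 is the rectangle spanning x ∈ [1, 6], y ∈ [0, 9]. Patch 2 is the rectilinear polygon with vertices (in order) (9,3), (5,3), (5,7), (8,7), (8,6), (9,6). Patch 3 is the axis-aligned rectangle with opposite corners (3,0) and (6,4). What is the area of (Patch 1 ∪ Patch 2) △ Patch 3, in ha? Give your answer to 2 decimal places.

44.00

|Patch 1 ∪ Patch 2| = 56.
|(Patch 1 ∪ Patch 2) ∩ Patch 3| = 12.
|(Patch 1 ∪ Patch 2) △ Patch 3| = 56 + 12 − 24 = 44.00.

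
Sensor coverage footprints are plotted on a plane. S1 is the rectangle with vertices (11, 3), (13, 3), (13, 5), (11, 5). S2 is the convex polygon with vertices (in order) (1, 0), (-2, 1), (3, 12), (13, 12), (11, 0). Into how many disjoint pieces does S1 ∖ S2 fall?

1

S1 ∖ S2 is a single connected region.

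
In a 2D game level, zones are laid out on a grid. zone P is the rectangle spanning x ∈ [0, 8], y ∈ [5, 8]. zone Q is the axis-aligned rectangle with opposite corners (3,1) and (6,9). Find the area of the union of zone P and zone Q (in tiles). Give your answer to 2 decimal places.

39.00

By inclusion–exclusion:
Individual areas: |zone P| = 24, |zone Q| = 24.
|zone P∩zone Q|: x∈[3,6], y∈[5,8] → 3·3 = 9.
|zone P ∪ zone Q| = 48 − 9 = 39.00.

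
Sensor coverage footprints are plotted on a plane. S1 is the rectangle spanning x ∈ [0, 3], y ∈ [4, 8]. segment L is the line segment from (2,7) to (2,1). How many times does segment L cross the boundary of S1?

1

The segment meets the boundary at (2,4).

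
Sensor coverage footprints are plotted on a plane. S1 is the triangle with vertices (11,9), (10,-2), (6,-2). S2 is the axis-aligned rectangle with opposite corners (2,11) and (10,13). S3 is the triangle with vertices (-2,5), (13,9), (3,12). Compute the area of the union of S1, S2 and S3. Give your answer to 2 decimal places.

78.42

By inclusion–exclusion:
Individual areas: |S1| = 22, |S2| = 16, |S3| = 42.5.
|S1∩S2| = 0.
|S1∩S3| = 0.0603.
|S2∩S3| = 2.0238.
|S1∩S2∩S3| = 0.
|S1 ∪ S2 ∪ S3| = 80.5 − 2.0841 + 0 = 78.42.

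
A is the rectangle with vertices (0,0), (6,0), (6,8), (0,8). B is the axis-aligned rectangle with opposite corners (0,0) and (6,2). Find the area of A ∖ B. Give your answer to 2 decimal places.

|A∩B|: x∈[0,6], y∈[0,2] → 6·2 = 12.
|A| = 48.
|A ∖ B| = |A| − |A∩B| = 48 − 12 = 36.00.

36.00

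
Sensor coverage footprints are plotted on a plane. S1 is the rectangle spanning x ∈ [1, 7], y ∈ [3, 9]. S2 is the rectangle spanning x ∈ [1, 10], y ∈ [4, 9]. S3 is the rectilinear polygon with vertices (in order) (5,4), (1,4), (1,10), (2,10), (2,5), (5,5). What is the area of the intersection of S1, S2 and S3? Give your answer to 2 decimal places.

8.00

The intersection is the polygon with vertices (1,4), (1,9), (2,9), (2,5), (5,5), (5,4).
By the shoelace formula its area is 8.00.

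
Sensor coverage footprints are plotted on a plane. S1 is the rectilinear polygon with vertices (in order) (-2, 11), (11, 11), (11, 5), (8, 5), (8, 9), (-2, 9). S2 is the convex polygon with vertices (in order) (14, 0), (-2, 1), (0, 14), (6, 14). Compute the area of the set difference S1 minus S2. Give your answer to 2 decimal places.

12.22

|S1| = 38, |S1∩S2| = 25.7843.
|S1 ∖ S2| = |S1| − |S1∩S2| = 38 − 25.7843 = 12.22.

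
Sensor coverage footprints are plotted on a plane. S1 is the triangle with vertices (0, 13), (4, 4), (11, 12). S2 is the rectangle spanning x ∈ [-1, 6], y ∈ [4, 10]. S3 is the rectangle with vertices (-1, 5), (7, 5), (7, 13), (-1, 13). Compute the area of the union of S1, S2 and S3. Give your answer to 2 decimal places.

80.87

By inclusion–exclusion:
Individual areas: |S1| = 47.5, |S2| = 42, |S3| = 64.
|S1∩S2| = 17.7143.
|S1∩S3| = 36.9701.
|S2∩S3|: x∈[-1,6], y∈[5,10] → 7·5 = 35.
|S1∩S2∩S3| = 17.0546.
|S1 ∪ S2 ∪ S3| = 153.5 − 89.6844 + 17.0546 = 80.87.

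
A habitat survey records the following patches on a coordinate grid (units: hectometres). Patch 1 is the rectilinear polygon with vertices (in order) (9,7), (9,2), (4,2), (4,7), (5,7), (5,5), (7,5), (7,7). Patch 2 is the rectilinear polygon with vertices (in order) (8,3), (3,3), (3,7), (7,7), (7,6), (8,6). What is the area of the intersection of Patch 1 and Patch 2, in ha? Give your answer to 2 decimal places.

11.00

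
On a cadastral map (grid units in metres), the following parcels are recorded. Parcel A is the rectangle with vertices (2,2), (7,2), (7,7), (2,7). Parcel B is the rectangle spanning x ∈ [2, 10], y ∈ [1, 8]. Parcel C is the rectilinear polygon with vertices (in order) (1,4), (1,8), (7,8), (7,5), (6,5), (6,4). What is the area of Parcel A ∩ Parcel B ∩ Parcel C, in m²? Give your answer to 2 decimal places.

14.00

The intersection is the polygon with vertices (7,5), (6,5), (6,4), (2,4), (2,7), (7,7).
By the shoelace formula its area is 14.00.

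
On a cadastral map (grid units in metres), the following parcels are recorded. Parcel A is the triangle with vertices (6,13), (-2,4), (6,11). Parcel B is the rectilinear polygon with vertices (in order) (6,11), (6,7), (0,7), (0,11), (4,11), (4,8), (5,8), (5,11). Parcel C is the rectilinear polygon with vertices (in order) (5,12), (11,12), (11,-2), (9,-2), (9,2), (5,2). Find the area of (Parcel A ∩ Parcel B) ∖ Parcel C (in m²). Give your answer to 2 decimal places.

3.36

|Parcel A ∩ Parcel B| = 3.7946.
|(Parcel A ∩ Parcel B) ∩ Parcel C| = 0.4375.
|(Parcel A ∩ Parcel B) ∖ Parcel C| = 3.7946 − 0.4375 = 3.36.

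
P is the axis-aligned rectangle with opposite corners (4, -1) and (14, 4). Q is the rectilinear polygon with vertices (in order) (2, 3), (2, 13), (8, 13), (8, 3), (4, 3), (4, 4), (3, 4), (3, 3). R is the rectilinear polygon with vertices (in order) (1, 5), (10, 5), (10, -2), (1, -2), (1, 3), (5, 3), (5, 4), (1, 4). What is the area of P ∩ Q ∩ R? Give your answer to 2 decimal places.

3.00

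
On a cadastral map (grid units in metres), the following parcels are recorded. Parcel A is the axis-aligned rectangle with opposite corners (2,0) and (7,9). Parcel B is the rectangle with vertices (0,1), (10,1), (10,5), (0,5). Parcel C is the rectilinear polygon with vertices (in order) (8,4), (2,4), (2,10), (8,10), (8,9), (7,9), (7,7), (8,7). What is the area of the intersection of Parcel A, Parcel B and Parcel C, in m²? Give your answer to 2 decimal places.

5.00

The intersection is the polygon with vertices (2,5), (7,5), (7,4), (2,4).
By the shoelace formula its area is 5.00.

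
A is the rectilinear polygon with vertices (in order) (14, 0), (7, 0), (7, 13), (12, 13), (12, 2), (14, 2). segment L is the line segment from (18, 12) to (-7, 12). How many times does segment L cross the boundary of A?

The segment meets the boundary at (7,12), (12,12).

2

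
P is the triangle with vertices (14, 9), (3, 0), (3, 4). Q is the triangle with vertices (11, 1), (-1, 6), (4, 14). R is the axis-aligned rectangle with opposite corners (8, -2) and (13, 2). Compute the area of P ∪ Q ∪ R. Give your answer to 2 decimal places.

By inclusion–exclusion:
Individual areas: |P| = 22, |Q| = 60.5, |R| = 20.
|P∩Q| = 9.0457.
|P∩R| = 0.
|Q∩R| = 0.9308.
|P∩Q∩R| = 0.
|P ∪ Q ∪ R| = 102.5 − 9.9765 + 0 = 92.52.

92.52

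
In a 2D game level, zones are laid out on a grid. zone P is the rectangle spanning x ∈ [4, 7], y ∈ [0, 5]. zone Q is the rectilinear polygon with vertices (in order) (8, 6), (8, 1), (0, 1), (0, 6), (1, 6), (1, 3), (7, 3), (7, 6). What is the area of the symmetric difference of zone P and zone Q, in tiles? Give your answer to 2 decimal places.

25.00

|zone P| = 15, |zone Q| = 22, |zone P∩zone Q| = 6.
|zone P △ zone Q| = |zone P| + |zone Q| − 2·|zone P∩zone Q| = 15 + 22 − 12 = 25.00.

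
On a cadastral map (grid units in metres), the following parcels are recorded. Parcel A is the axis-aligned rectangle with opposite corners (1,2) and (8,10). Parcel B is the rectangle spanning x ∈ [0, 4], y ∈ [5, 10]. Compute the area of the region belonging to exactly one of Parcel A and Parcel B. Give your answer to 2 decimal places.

|Parcel A∩Parcel B|: x∈[1,4], y∈[5,10] → 3·5 = 15.
|Parcel A △ Parcel B| = |Parcel A| + |Parcel B| − 2·|Parcel A∩Parcel B| = 56 + 20 − 30 = 46.00.

46.00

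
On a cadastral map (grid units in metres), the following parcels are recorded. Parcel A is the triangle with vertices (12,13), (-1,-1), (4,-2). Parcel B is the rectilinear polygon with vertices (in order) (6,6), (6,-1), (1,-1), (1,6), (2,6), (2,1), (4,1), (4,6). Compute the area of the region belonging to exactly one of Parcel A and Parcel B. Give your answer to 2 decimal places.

31.57

|Parcel A| = 41.5, |Parcel B| = 25, |Parcel A∩Parcel B| = 17.4641.
|Parcel A △ Parcel B| = |Parcel A| + |Parcel B| − 2·|Parcel A∩Parcel B| = 41.5 + 25 − 34.9282 = 31.57.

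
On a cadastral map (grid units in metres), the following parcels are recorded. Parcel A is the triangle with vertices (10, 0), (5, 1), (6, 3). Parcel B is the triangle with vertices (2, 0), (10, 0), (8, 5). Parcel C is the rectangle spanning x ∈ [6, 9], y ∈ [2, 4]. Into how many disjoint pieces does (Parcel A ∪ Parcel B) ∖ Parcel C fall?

2

(Parcel A ∪ Parcel B) ∖ Parcel C splits into 2 disjoint pieces (area 13.9167, area 0.8).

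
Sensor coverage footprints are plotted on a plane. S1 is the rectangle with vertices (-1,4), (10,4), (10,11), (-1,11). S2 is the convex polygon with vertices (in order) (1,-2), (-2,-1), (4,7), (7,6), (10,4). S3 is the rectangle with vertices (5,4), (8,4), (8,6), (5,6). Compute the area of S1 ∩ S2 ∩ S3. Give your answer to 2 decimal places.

The intersection is the polygon with vertices (8,5.333), (8,4), (5,4), (5,6), (7,6).
By the shoelace formula its area is 5.67.

5.67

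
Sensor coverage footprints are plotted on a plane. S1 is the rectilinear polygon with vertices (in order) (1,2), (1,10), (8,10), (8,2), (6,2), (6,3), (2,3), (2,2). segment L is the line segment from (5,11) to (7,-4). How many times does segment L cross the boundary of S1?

2

The segment meets the boundary at (6.2,2), (5.133,10).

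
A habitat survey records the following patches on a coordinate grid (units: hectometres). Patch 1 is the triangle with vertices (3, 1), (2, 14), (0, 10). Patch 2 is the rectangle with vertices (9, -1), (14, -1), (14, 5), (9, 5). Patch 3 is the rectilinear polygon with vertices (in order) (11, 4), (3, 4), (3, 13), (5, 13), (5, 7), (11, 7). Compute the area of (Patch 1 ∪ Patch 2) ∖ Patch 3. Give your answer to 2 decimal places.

|Patch 1 ∪ Patch 2| = 45.
|(Patch 1 ∪ Patch 2) ∩ Patch 3| = 2.
|(Patch 1 ∪ Patch 2) ∖ Patch 3| = 45 − 2 = 43.00.

43.00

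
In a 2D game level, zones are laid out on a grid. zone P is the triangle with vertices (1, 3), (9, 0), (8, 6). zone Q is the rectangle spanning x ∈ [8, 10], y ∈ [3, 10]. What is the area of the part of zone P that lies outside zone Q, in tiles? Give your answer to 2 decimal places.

21.75

|zone P| = 22.5, |zone P∩zone Q| = 0.75.
|zone P ∖ zone Q| = |zone P| − |zone P∩zone Q| = 22.5 − 0.75 = 21.75.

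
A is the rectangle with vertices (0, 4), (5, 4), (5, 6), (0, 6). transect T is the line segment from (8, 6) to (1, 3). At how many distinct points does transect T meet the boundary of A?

2

The segment meets the boundary at (3.333,4), (5,4.714).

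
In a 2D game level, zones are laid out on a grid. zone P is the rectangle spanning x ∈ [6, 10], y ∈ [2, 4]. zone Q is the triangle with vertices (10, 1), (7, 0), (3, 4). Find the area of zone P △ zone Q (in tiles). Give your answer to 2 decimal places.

|zone P| = 8, |zone Q| = 8, |zone P∩zone Q| = 0.5952.
|zone P △ zone Q| = |zone P| + |zone Q| − 2·|zone P∩zone Q| = 8 + 8 − 1.1905 = 14.81.

14.81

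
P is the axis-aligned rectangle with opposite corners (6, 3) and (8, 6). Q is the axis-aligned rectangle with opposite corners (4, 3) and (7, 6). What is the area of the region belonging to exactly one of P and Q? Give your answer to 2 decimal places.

|P∩Q|: x∈[6,7], y∈[3,6] → 1·3 = 3.
|P △ Q| = |P| + |Q| − 2·|P∩Q| = 6 + 9 − 6 = 9.00.

9.00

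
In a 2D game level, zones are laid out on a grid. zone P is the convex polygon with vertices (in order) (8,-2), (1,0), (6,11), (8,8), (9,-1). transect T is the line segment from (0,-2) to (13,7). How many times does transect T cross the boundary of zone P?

The segment meets the boundary at (8.46,3.857), (2.337,-0.382).

2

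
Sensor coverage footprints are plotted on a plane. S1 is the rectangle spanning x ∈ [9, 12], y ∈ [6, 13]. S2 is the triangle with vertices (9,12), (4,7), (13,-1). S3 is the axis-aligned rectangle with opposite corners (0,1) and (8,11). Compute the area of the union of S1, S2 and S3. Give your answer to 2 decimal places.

By inclusion–exclusion:
Individual areas: |S1| = 21, |S2| = 42.5, |S3| = 80.
|S1∩S2| = 5.5385.
|S1∩S3| = 0 (no overlap).
|S2∩S3| = 15.1111.
|S1∩S2∩S3| = 0.
|S1 ∪ S2 ∪ S3| = 143.5 − 20.6496 + 0 = 122.85.

122.85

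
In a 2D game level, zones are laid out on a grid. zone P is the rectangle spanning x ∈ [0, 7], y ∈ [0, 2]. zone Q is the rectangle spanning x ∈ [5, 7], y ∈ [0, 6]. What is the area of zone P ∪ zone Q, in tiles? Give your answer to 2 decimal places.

By inclusion–exclusion:
Individual areas: |zone P| = 14, |zone Q| = 12.
|zone P∩zone Q|: x∈[5,7], y∈[0,2] → 2·2 = 4.
|zone P ∪ zone Q| = 26 − 4 = 22.00.

22.00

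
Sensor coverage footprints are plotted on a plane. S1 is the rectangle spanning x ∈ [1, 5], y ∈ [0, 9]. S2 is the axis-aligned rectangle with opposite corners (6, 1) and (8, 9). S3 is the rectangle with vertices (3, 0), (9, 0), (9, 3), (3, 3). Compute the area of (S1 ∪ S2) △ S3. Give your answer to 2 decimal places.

|S1 ∪ S2| = 52.
|(S1 ∪ S2) ∩ S3| = 10.
|(S1 ∪ S2) △ S3| = 52 + 18 − 20 = 50.00.

50.00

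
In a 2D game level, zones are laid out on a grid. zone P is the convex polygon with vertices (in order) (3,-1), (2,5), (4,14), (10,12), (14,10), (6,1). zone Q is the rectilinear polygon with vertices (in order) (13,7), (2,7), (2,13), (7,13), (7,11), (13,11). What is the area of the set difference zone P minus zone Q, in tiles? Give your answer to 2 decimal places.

|zone P| = 95, |zone P∩zone Q| = 45.5208.
|zone P ∖ zone Q| = |zone P| − |zone P∩zone Q| = 95 − 45.5208 = 49.48.

49.48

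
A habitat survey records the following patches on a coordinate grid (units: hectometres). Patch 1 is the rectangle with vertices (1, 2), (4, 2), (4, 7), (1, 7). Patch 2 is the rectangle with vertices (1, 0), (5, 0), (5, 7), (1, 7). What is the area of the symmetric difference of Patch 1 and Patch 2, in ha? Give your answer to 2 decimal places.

|Patch 1∩Patch 2|: x∈[1,4], y∈[2,7] → 3·5 = 15.
|Patch 1 △ Patch 2| = |Patch 1| + |Patch 2| − 2·|Patch 1∩Patch 2| = 15 + 28 − 30 = 13.00.

13.00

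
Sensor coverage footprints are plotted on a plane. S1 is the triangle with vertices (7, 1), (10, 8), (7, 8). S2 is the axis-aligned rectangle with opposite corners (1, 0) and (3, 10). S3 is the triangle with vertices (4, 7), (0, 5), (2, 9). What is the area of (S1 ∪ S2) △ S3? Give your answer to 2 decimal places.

27.50

|S1 ∪ S2| = 30.5.
|(S1 ∪ S2) ∩ S3| = 4.5.
|(S1 ∪ S2) △ S3| = 30.5 + 6 − 9 = 27.50.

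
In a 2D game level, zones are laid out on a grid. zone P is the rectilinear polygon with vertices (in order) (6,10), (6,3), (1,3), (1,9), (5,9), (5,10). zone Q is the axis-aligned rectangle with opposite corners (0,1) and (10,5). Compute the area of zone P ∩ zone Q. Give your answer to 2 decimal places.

The intersection is the polygon with vertices (6,3), (1,3), (1,5), (6,5).
By the shoelace formula its area is 10.00.

10.00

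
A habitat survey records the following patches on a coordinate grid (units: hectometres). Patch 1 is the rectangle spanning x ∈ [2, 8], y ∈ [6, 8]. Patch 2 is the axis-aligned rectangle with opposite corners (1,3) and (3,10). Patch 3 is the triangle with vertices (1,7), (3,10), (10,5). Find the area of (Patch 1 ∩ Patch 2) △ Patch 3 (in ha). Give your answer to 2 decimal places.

14.83

|Patch 1 ∩ Patch 2| = 2.
|(Patch 1 ∩ Patch 2) ∩ Patch 3| = 1.3333.
|(Patch 1 ∩ Patch 2) △ Patch 3| = 2 + 15.5 − 2.6667 = 14.83.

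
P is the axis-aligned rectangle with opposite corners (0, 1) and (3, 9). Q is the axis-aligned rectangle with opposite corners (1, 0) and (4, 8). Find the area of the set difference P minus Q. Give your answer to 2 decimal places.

|P∩Q|: x∈[1,3], y∈[1,8] → 2·7 = 14.
|P| = 24.
|P ∖ Q| = |P| − |P∩Q| = 24 − 14 = 10.00.

10.00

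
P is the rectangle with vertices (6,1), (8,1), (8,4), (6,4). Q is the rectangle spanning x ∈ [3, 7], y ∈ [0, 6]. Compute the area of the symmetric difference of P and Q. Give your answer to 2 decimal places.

|P∩Q|: x∈[6,7], y∈[1,4] → 1·3 = 3.
|P △ Q| = |P| + |Q| − 2·|P∩Q| = 6 + 24 − 6 = 24.00.

24.00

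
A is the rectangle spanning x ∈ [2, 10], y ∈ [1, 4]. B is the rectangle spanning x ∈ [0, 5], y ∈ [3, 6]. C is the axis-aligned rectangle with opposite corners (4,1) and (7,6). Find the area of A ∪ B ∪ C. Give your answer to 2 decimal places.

40.00

By inclusion–exclusion:
Individual areas: |A| = 24, |B| = 15, |C| = 15.
|A∩B|: x∈[2,5], y∈[3,4] → 3·1 = 3.
|A∩C|: x∈[4,7], y∈[1,4] → 3·3 = 9.
|B∩C|: x∈[4,5], y∈[3,6] → 1·3 = 3.
|A∩B∩C| = 1.
|A ∪ B ∪ C| = 54 − 15 + 1 = 40.00.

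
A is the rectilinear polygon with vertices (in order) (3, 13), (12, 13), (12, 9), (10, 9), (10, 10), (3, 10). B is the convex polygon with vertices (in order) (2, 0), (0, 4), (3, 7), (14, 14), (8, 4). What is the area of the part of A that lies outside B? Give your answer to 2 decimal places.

21.99

|A| = 29, |A∩B| = 7.0108.
|A ∖ B| = |A| − |A∩B| = 29 − 7.0108 = 21.99.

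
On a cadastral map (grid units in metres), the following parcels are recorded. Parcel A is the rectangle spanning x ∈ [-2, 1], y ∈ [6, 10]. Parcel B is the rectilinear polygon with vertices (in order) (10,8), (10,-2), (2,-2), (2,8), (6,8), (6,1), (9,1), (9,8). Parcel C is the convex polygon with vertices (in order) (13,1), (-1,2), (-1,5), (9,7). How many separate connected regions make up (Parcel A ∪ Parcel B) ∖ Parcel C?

(Parcel A ∪ Parcel B) ∖ Parcel C splits into 4 disjoint pieces (area 12, area 1.75, area 26.8214, area 8).

4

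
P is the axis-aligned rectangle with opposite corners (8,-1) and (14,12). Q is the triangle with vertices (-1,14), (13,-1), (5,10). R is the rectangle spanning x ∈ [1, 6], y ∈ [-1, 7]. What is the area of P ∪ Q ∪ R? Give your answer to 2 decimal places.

131.09

By inclusion–exclusion:
Individual areas: |P| = 78, |Q| = 17, |R| = 40.
|P∩Q| = 3.7946.
|P∩R| = 0 (no overlap).
|Q∩R| = 0.1167.
|P∩Q∩R| = 0.
|P ∪ Q ∪ R| = 135 − 3.9113 + 0 = 131.09.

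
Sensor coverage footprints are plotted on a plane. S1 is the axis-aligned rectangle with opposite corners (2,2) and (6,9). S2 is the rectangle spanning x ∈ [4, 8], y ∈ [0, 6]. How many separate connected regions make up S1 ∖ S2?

S1 ∖ S2 is a single connected region.

1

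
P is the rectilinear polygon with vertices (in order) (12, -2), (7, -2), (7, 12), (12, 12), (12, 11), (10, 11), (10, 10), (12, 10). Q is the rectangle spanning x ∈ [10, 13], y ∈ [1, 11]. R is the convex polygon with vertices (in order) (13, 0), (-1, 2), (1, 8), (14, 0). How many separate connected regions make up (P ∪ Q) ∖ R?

(P ∪ Q) ∖ R splits into 2 disjoint pieces (area 12.5, area 56.1106).

2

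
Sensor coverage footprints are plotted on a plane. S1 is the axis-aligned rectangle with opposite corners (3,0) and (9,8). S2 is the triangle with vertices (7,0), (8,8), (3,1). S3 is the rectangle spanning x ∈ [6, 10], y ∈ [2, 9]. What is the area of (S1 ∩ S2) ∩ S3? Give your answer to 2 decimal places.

6.95

The region (S1 ∩ S2) ∩ S3 is the polygon with vertices (8,8), (7.25,2), (6,2), (6,5.2).
By the shoelace formula its area is 6.95.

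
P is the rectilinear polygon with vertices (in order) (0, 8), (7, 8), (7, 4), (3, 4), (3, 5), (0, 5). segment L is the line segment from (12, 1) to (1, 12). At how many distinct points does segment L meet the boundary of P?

The segment meets the boundary at (5,8), (7,6).

2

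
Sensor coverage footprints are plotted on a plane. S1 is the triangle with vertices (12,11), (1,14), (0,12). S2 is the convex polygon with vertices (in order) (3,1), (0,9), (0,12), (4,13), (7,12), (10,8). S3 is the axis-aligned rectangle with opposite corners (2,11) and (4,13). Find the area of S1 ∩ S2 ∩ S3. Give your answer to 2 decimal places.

2.00

The intersection is the polygon with vertices (4,13), (4,11.667), (2,11.833), (2,12.5).
By the shoelace formula its area is 2.00.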